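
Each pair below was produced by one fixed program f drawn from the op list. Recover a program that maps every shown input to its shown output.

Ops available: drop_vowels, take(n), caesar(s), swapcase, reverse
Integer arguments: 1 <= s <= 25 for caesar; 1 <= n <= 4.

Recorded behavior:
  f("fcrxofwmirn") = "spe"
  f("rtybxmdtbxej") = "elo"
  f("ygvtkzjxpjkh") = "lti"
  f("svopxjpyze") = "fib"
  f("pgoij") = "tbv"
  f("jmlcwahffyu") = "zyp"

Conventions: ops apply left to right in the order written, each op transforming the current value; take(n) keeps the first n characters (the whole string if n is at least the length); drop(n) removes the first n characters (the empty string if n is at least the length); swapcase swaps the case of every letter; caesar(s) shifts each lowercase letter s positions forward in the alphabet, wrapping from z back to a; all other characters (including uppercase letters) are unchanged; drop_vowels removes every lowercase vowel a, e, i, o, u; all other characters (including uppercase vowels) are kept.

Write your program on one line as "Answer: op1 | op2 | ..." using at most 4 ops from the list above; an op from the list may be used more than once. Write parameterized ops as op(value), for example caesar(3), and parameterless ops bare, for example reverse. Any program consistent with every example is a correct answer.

caesar(11) | take(4) | drop_vowels | caesar(2)

Check, running the answer program on each example:
  "fcrxofwmirn" -> "qncizqhxtcy" -> "qnci" -> "qnc" -> "spe"
  "rtybxmdtbxej" -> "cejmixoemipu" -> "cejm" -> "cjm" -> "elo"
  "ygvtkzjxpjkh" -> "jrgevkuiauvs" -> "jrge" -> "jrg" -> "lti"
  "svopxjpyze" -> "dgzaiuajkp" -> "dgza" -> "dgz" -> "fib"
  "pgoij" -> "arztu" -> "arzt" -> "rzt" -> "tbv"
  "jmlcwahffyu" -> "uxwnhlsqqjf" -> "uxwn" -> "xwn" -> "zyp"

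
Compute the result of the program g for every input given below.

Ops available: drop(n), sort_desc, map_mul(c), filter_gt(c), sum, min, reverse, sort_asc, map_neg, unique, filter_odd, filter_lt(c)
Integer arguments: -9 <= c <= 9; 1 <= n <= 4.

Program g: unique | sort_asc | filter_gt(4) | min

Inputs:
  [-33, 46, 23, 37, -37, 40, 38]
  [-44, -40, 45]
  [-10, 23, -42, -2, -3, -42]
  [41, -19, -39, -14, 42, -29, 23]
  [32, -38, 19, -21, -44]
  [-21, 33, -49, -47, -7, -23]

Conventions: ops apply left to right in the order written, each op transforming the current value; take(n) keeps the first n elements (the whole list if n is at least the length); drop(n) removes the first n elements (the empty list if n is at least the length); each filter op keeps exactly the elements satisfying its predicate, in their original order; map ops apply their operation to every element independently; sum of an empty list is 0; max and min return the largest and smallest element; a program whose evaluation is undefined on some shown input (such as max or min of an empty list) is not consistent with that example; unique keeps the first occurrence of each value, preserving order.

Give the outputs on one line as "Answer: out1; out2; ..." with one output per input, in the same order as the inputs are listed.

Execution, op by op:
  [-33, 46, 23, 37, -37, 40, 38] -> [-33, 46, 23, 37, -37, 40, 38] -> [-37, -33, 23, 37, 38, 40, 46] -> [23, 37, 38, 40, 46] -> 23
  [-44, -40, 45] -> [-44, -40, 45] -> [-44, -40, 45] -> [45] -> 45
  [-10, 23, -42, -2, -3, -42] -> [-10, 23, -42, -2, -3] -> [-42, -10, -3, -2, 23] -> [23] -> 23
  [41, -19, -39, -14, 42, -29, 23] -> [41, -19, -39, -14, 42, -29, 23] -> [-39, -29, -19, -14, 23, 41, 42] -> [23, 41, 42] -> 23
  [32, -38, 19, -21, -44] -> [32, -38, 19, -21, -44] -> [-44, -38, -21, 19, 32] -> [19, 32] -> 19
  [-21, 33, -49, -47, -7, -23] -> [-21, 33, -49, -47, -7, -23] -> [-49, -47, -23, -21, -7, 33] -> [33] -> 33

23; 45; 23; 23; 19; 33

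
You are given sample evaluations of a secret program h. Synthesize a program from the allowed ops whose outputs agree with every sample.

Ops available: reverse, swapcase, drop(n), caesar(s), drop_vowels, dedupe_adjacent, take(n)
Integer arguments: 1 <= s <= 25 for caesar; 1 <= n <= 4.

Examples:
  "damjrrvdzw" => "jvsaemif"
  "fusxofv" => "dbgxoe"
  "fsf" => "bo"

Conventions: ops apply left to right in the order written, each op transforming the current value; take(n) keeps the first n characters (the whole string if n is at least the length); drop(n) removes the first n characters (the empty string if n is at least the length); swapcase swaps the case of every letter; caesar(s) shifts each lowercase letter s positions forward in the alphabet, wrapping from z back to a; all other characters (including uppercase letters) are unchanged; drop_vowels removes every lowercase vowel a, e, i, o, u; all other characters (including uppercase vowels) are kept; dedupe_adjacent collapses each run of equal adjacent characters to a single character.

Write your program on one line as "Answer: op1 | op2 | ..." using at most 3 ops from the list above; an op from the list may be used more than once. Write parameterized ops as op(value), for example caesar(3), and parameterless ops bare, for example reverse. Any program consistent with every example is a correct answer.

dedupe_adjacent | drop(1) | caesar(9)

Check, running the answer program on each example:
  "damjrrvdzw" -> "damjrvdzw" -> "amjrvdzw" -> "jvsaemif"
  "fusxofv" -> "fusxofv" -> "usxofv" -> "dbgxoe"
  "fsf" -> "fsf" -> "sf" -> "bo"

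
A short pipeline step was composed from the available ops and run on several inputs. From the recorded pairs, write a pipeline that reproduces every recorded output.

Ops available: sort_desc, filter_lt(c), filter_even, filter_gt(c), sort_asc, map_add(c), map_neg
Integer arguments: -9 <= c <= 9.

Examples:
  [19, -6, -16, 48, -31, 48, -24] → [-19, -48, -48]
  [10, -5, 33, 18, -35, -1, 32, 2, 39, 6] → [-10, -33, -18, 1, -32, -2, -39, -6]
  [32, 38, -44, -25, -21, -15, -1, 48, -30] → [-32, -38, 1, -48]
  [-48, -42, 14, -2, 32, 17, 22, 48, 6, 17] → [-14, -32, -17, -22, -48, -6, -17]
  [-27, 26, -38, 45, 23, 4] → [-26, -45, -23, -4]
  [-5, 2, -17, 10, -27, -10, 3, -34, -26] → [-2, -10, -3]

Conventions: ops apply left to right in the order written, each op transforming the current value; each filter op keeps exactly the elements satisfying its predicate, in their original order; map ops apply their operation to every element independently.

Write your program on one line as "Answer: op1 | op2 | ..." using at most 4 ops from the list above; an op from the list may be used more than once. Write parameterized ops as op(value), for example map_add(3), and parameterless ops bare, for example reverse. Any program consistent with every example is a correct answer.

map_neg | filter_lt(6) | filter_lt(2)

Check, running the answer program on each example:
  [19, -6, -16, 48, -31, 48, -24] -> [-19, 6, 16, -48, 31, -48, 24] -> [-19, -48, -48] -> [-19, -48, -48]
  [10, -5, 33, 18, -35, -1, 32, 2, 39, 6] -> [-10, 5, -33, -18, 35, 1, -32, -2, -39, -6] -> [-10, 5, -33, -18, 1, -32, -2, -39, -6] -> [-10, -33, -18, 1, -32, -2, -39, -6]
  [32, 38, -44, -25, -21, -15, -1, 48, -30] -> [-32, -38, 44, 25, 21, 15, 1, -48, 30] -> [-32, -38, 1, -48] -> [-32, -38, 1, -48]
  [-48, -42, 14, -2, 32, 17, 22, 48, 6, 17] -> [48, 42, -14, 2, -32, -17, -22, -48, -6, -17] -> [-14, 2, -32, -17, -22, -48, -6, -17] -> [-14, -32, -17, -22, -48, -6, -17]
  [-27, 26, -38, 45, 23, 4] -> [27, -26, 38, -45, -23, -4] -> [-26, -45, -23, -4] -> [-26, -45, -23, -4]
  [-5, 2, -17, 10, -27, -10, 3, -34, -26] -> [5, -2, 17, -10, 27, 10, -3, 34, 26] -> [5, -2, -10, -3] -> [-2, -10, -3]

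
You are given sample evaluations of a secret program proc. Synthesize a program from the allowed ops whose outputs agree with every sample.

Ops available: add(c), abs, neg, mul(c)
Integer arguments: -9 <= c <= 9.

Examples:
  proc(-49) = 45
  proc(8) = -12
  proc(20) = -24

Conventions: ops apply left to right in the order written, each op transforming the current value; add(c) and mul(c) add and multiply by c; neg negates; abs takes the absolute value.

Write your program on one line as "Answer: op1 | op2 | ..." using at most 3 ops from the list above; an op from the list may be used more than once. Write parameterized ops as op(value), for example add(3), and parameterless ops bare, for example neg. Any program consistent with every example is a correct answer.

add(-3) | add(7) | mul(-1)

Check, running the answer program on each example:
  -49 -> -52 -> -45 -> 45
  8 -> 5 -> 12 -> -12
  20 -> 17 -> 24 -> -24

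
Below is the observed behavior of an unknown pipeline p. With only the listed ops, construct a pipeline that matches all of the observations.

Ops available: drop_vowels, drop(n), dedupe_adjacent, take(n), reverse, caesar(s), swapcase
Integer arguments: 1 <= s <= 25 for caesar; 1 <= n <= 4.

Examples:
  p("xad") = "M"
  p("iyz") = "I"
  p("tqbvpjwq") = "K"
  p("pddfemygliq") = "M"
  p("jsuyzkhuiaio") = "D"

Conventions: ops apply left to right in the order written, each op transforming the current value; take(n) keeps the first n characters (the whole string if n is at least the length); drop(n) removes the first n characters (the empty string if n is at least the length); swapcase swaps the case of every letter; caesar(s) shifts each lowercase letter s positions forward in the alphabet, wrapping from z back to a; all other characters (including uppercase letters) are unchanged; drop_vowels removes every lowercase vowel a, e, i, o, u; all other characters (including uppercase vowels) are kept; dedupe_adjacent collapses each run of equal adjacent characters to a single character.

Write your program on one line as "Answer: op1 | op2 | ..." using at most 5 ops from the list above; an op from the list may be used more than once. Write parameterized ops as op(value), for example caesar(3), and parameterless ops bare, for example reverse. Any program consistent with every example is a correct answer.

drop(2) | caesar(9) | take(1) | swapcase

Check, running the answer program on each example:
  "xad" -> "d" -> "m" -> "m" -> "M"
  "iyz" -> "z" -> "i" -> "i" -> "I"
  "tqbvpjwq" -> "bvpjwq" -> "keysfz" -> "k" -> "K"
  "pddfemygliq" -> "dfemygliq" -> "monvhpurz" -> "m" -> "M"
  "jsuyzkhuiaio" -> "uyzkhuiaio" -> "dhitqdrjrx" -> "d" -> "D"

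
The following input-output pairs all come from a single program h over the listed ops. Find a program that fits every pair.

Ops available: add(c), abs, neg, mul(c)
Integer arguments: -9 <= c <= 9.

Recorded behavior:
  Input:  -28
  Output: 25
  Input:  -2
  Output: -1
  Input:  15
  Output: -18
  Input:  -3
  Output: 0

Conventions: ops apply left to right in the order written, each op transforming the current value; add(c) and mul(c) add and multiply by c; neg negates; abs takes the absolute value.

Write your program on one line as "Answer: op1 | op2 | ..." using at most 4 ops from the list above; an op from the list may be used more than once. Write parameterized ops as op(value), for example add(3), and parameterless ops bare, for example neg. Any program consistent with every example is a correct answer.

add(-6) | neg | add(-5) | add(-4)

Check, running the answer program on each example:
  -28 -> -34 -> 34 -> 29 -> 25
  -2 -> -8 -> 8 -> 3 -> -1
  15 -> 9 -> -9 -> -14 -> -18
  -3 -> -9 -> 9 -> 4 -> 0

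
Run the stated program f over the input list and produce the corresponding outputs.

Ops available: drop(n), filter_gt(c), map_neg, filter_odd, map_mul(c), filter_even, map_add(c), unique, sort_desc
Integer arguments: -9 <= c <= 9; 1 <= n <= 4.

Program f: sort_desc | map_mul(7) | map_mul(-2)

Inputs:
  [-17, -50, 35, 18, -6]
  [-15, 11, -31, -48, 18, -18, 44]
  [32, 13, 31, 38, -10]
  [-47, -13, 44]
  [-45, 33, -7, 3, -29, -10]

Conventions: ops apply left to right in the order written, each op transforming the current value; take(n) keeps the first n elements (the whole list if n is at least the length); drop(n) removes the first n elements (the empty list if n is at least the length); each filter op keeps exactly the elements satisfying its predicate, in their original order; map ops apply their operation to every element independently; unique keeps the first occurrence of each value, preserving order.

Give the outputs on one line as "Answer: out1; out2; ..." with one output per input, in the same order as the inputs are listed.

[-490, -252, 84, 238, 700]; [-616, -252, -154, 210, 252, 434, 672]; [-532, -448, -434, -182, 140]; [-616, 182, 658]; [-462, -42, 98, 140, 406, 630]

Execution, op by op:
  [-17, -50, 35, 18, -6] -> [35, 18, -6, -17, -50] -> [245, 126, -42, -119, -350] -> [-490, -252, 84, 238, 700]
  [-15, 11, -31, -48, 18, -18, 44] -> [44, 18, 11, -15, -18, -31, -48] -> [308, 126, 77, -105, -126, -217, -336] -> [-616, -252, -154, 210, 252, 434, 672]
  [32, 13, 31, 38, -10] -> [38, 32, 31, 13, -10] -> [266, 224, 217, 91, -70] -> [-532, -448, -434, -182, 140]
  [-47, -13, 44] -> [44, -13, -47] -> [308, -91, -329] -> [-616, 182, 658]
  [-45, 33, -7, 3, -29, -10] -> [33, 3, -7, -10, -29, -45] -> [231, 21, -49, -70, -203, -315] -> [-462, -42, 98, 140, 406, 630]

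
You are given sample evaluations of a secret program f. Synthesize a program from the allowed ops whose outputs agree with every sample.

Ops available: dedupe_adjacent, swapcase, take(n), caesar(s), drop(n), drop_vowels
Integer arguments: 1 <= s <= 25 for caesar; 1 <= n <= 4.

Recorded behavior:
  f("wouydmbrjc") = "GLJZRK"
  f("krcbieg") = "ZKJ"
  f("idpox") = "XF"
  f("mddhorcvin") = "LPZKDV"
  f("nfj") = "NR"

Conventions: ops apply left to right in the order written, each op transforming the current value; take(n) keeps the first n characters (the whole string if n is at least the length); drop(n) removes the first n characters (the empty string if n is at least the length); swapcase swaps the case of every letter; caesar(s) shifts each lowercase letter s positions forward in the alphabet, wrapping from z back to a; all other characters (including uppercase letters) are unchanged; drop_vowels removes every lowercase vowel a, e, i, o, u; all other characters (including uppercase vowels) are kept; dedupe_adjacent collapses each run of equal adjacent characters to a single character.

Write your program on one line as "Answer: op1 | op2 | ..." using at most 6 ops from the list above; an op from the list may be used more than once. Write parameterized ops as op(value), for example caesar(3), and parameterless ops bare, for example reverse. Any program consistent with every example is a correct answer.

drop_vowels | drop(1) | caesar(8) | dedupe_adjacent | drop_vowels | swapcase

Check, running the answer program on each example:
  "wouydmbrjc" -> "wydmbrjc" -> "ydmbrjc" -> "glujzrk" -> "glujzrk" -> "gljzrk" -> "GLJZRK"
  "krcbieg" -> "krcbg" -> "rcbg" -> "zkjo" -> "zkjo" -> "zkj" -> "ZKJ"
  "idpox" -> "dpx" -> "px" -> "xf" -> "xf" -> "xf" -> "XF"
  "mddhorcvin" -> "mddhrcvn" -> "ddhrcvn" -> "llpzkdv" -> "lpzkdv" -> "lpzkdv" -> "LPZKDV"
  "nfj" -> "nfj" -> "fj" -> "nr" -> "nr" -> "nr" -> "NR"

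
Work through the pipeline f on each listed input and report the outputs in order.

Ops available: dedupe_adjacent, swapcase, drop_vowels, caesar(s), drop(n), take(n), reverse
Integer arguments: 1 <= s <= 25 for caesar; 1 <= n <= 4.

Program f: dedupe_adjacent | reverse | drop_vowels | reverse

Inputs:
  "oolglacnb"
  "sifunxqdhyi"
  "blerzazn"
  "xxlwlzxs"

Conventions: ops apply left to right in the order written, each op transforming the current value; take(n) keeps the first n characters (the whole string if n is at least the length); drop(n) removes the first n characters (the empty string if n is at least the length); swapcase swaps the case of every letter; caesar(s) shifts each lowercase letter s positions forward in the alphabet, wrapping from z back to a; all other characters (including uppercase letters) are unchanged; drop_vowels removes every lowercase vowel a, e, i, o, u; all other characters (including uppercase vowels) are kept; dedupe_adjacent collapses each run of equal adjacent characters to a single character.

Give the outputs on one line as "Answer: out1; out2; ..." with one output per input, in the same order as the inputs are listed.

Execution, op by op:
  "oolglacnb" -> "olglacnb" -> "bncalglo" -> "bnclgl" -> "lglcnb"
  "sifunxqdhyi" -> "sifunxqdhyi" -> "iyhdqxnufis" -> "yhdqxnfs" -> "sfnxqdhy"
  "blerzazn" -> "blerzazn" -> "nzazrelb" -> "nzzrlb" -> "blrzzn"
  "xxlwlzxs" -> "xlwlzxs" -> "sxzlwlx" -> "sxzlwlx" -> "xlwlzxs"

"lglcnb"; "sfnxqdhy"; "blrzzn"; "xlwlzxs"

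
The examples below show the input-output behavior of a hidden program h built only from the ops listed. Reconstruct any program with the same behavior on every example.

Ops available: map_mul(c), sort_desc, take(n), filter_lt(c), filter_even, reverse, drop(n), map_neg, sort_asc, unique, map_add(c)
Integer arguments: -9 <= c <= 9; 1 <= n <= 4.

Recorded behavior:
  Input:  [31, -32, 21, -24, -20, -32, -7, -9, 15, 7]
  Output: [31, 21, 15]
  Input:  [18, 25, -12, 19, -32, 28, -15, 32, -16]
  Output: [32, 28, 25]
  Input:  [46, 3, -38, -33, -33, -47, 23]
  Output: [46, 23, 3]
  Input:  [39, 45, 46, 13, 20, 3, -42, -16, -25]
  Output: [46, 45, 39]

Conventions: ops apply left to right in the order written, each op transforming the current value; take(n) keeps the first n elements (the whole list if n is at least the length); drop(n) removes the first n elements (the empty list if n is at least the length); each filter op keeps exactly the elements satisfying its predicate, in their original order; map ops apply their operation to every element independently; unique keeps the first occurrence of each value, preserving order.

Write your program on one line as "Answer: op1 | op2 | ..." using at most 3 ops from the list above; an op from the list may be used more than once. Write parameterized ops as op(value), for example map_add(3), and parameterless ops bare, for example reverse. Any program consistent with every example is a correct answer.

sort_asc | reverse | take(3)

Check, running the answer program on each example:
  [31, -32, 21, -24, -20, -32, -7, -9, 15, 7] -> [-32, -32, -24, -20, -9, -7, 7, 15, 21, 31] -> [31, 21, 15, 7, -7, -9, -20, -24, -32, -32] -> [31, 21, 15]
  [18, 25, -12, 19, -32, 28, -15, 32, -16] -> [-32, -16, -15, -12, 18, 19, 25, 28, 32] -> [32, 28, 25, 19, 18, -12, -15, -16, -32] -> [32, 28, 25]
  [46, 3, -38, -33, -33, -47, 23] -> [-47, -38, -33, -33, 3, 23, 46] -> [46, 23, 3, -33, -33, -38, -47] -> [46, 23, 3]
  [39, 45, 46, 13, 20, 3, -42, -16, -25] -> [-42, -25, -16, 3, 13, 20, 39, 45, 46] -> [46, 45, 39, 20, 13, 3, -16, -25, -42] -> [46, 45, 39]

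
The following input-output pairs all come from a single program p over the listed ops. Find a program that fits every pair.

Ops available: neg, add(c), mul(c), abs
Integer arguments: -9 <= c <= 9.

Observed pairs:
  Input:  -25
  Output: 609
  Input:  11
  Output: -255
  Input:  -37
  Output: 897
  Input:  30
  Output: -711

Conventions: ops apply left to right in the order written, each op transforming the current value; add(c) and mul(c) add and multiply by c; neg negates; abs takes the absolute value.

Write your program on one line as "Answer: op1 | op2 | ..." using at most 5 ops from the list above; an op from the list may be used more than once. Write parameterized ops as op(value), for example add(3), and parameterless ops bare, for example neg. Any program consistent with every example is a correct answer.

mul(-8) | mul(3) | add(3) | add(6)

Check, running the answer program on each example:
  -25 -> 200 -> 600 -> 603 -> 609
  11 -> -88 -> -264 -> -261 -> -255
  -37 -> 296 -> 888 -> 891 -> 897
  30 -> -240 -> -720 -> -717 -> -711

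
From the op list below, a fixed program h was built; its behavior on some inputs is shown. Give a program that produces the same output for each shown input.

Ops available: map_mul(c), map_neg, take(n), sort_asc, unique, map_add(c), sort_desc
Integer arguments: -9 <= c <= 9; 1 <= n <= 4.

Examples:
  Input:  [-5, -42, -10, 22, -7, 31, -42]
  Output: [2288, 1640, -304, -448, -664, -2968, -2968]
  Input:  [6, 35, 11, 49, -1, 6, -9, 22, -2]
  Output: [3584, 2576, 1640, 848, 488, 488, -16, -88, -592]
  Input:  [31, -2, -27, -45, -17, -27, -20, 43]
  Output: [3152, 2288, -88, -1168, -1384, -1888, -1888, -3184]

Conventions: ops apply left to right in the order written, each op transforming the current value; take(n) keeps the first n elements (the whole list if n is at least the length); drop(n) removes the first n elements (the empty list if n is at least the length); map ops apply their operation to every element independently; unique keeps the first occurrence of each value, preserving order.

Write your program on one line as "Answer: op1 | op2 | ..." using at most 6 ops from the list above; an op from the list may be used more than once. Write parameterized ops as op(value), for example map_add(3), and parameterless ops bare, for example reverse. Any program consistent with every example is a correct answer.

map_mul(9) | map_neg | map_add(-7) | sort_asc | map_mul(8) | map_mul(-1)

Check, running the answer program on each example:
  [-5, -42, -10, 22, -7, 31, -42] -> [-45, -378, -90, 198, -63, 279, -378] -> [45, 378, 90, -198, 63, -279, 378] -> [38, 371, 83, -205, 56, -286, 371] -> [-286, -205, 38, 56, 83, 371, 371] -> [-2288, -1640, 304, 448, 664, 2968, 2968] -> [2288, 1640, -304, -448, -664, -2968, -2968]
  [6, 35, 11, 49, -1, 6, -9, 22, -2] -> [54, 315, 99, 441, -9, 54, -81, 198, -18] -> [-54, -315, -99, -441, 9, -54, 81, -198, 18] -> [-61, -322, -106, -448, 2, -61, 74, -205, 11] -> [-448, -322, -205, -106, -61, -61, 2, 11, 74] -> [-3584, -2576, -1640, -848, -488, -488, 16, 88, 592] -> [3584, 2576, 1640, 848, 488, 488, -16, -88, -592]
  [31, -2, -27, -45, -17, -27, -20, 43] -> [279, -18, -243, -405, -153, -243, -180, 387] -> [-279, 18, 243, 405, 153, 243, 180, -387] -> [-286, 11, 236, 398, 146, 236, 173, -394] -> [-394, -286, 11, 146, 173, 236, 236, 398] -> [-3152, -2288, 88, 1168, 1384, 1888, 1888, 3184] -> [3152, 2288, -88, -1168, -1384, -1888, -1888, -3184]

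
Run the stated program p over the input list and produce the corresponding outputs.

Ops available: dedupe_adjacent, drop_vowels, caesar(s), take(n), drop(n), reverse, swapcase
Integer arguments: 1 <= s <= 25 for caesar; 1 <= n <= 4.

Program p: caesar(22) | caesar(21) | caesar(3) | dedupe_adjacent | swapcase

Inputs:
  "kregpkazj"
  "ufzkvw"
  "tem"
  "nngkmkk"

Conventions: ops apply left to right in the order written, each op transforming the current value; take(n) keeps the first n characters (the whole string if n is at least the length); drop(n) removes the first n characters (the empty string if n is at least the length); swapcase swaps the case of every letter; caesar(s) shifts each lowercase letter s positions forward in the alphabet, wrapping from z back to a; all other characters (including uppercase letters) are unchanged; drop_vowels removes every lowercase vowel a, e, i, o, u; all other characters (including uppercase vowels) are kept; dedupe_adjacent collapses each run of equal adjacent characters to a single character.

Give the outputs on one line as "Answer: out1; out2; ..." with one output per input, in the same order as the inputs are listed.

Execution, op by op:
  "kregpkazj" -> "gnaclgwvf" -> "bivxgbrqa" -> "elyajeutd" -> "elyajeutd" -> "ELYAJEUTD"
  "ufzkvw" -> "qbvgrs" -> "lwqbmn" -> "oztepq" -> "oztepq" -> "OZTEPQ"
  "tem" -> "pai" -> "kvd" -> "nyg" -> "nyg" -> "NYG"
  "nngkmkk" -> "jjcgigg" -> "eexbdbb" -> "hhaegee" -> "haege" -> "HAEGE"

"ELYAJEUTD"; "OZTEPQ"; "NYG"; "HAEGE"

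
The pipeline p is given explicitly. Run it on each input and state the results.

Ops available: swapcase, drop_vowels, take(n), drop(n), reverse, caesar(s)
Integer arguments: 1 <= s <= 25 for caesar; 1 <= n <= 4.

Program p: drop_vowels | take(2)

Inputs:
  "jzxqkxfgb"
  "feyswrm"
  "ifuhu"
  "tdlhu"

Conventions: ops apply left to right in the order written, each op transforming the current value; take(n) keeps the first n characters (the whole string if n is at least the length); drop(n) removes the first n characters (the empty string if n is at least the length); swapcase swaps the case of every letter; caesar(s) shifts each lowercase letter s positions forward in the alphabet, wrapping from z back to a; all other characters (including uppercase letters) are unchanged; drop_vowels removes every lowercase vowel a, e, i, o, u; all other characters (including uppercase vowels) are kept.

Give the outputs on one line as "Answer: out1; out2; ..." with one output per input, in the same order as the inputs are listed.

"jz"; "fy"; "fh"; "td"

Execution, op by op:
  "jzxqkxfgb" -> "jzxqkxfgb" -> "jz"
  "feyswrm" -> "fyswrm" -> "fy"
  "ifuhu" -> "fh" -> "fh"
  "tdlhu" -> "tdlh" -> "td"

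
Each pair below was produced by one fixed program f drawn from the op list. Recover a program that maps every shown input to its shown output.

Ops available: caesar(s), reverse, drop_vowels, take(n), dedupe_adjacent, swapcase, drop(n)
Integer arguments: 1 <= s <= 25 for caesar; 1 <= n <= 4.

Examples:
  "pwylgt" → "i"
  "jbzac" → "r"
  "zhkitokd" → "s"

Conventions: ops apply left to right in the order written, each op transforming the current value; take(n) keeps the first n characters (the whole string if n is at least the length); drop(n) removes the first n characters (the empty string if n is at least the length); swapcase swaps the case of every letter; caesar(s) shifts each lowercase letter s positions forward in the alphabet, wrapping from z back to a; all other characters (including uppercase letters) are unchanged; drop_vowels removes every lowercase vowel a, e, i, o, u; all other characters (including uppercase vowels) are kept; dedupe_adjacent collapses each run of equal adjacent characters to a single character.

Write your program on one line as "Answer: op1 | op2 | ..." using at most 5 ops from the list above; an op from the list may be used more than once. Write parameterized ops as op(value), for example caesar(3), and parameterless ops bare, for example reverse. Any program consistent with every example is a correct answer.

drop(4) | reverse | take(1) | caesar(2) | caesar(13)

Check, running the answer program on each example:
  "pwylgt" -> "gt" -> "tg" -> "t" -> "v" -> "i"
  "jbzac" -> "c" -> "c" -> "c" -> "e" -> "r"
  "zhkitokd" -> "tokd" -> "dkot" -> "d" -> "f" -> "s"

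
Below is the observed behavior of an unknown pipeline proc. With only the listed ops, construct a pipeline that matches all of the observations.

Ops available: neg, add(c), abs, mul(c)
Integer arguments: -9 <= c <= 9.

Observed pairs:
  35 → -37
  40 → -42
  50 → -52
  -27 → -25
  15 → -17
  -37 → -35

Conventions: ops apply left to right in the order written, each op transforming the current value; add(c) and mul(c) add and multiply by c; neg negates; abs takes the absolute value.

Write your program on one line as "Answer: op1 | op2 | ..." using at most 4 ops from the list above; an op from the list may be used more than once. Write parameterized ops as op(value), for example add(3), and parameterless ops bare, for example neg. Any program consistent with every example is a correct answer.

add(2) | abs | neg

Check, running the answer program on each example:
  35 -> 37 -> 37 -> -37
  40 -> 42 -> 42 -> -42
  50 -> 52 -> 52 -> -52
  -27 -> -25 -> 25 -> -25
  15 -> 17 -> 17 -> -17
  -37 -> -35 -> 35 -> -35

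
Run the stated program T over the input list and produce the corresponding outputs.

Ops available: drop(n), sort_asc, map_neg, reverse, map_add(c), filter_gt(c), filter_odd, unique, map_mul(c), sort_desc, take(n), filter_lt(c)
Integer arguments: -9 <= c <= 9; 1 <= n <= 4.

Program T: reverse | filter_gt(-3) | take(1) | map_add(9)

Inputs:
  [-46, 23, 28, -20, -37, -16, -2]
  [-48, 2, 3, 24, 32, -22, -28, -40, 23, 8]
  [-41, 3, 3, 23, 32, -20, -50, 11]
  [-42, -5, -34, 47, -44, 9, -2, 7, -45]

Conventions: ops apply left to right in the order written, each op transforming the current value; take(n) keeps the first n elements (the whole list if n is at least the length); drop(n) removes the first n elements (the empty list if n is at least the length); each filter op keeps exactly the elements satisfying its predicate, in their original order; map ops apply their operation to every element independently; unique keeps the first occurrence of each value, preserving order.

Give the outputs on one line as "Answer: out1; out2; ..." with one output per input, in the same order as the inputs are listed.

Execution, op by op:
  [-46, 23, 28, -20, -37, -16, -2] -> [-2, -16, -37, -20, 28, 23, -46] -> [-2, 28, 23] -> [-2] -> [7]
  [-48, 2, 3, 24, 32, -22, -28, -40, 23, 8] -> [8, 23, -40, -28, -22, 32, 24, 3, 2, -48] -> [8, 23, 32, 24, 3, 2] -> [8] -> [17]
  [-41, 3, 3, 23, 32, -20, -50, 11] -> [11, -50, -20, 32, 23, 3, 3, -41] -> [11, 32, 23, 3, 3] -> [11] -> [20]
  [-42, -5, -34, 47, -44, 9, -2, 7, -45] -> [-45, 7, -2, 9, -44, 47, -34, -5, -42] -> [7, -2, 9, 47] -> [7] -> [16]

[7]; [17]; [20]; [16]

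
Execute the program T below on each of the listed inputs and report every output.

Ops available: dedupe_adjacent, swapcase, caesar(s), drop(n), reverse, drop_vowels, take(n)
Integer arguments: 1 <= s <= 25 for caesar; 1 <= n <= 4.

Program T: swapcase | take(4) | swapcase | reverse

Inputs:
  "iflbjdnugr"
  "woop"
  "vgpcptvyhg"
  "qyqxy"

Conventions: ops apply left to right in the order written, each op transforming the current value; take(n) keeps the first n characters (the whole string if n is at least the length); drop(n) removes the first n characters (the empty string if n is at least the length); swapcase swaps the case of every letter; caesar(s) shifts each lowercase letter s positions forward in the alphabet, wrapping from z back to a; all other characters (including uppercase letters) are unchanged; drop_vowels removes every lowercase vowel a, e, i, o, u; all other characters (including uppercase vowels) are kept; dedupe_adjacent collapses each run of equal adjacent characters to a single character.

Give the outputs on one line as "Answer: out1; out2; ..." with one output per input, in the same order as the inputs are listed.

"blfi"; "poow"; "cpgv"; "xqyq"

Execution, op by op:
  "iflbjdnugr" -> "IFLBJDNUGR" -> "IFLB" -> "iflb" -> "blfi"
  "woop" -> "WOOP" -> "WOOP" -> "woop" -> "poow"
  "vgpcptvyhg" -> "VGPCPTVYHG" -> "VGPC" -> "vgpc" -> "cpgv"
  "qyqxy" -> "QYQXY" -> "QYQX" -> "qyqx" -> "xqyq"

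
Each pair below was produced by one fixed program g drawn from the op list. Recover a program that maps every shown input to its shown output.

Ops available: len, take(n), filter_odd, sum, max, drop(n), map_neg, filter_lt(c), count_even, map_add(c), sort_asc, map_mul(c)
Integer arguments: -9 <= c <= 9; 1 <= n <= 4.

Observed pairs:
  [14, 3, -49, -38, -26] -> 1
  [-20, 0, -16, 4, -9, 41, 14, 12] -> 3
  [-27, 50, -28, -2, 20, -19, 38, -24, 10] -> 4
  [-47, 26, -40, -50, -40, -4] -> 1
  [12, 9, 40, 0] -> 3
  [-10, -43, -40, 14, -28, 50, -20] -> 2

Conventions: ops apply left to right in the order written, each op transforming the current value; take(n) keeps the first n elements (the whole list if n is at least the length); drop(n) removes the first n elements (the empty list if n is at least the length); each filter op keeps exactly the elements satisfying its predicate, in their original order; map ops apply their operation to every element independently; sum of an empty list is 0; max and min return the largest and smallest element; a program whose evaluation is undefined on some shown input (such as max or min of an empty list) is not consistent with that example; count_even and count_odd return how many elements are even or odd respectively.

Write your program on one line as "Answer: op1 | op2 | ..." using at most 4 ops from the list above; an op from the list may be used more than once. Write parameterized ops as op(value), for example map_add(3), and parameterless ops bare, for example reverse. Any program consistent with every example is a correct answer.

map_neg | filter_lt(-5) | map_neg | len

Check, running the answer program on each example:
  [14, 3, -49, -38, -26] -> [-14, -3, 49, 38, 26] -> [-14] -> [14] -> 1
  [-20, 0, -16, 4, -9, 41, 14, 12] -> [20, 0, 16, -4, 9, -41, -14, -12] -> [-41, -14, -12] -> [41, 14, 12] -> 3
  [-27, 50, -28, -2, 20, -19, 38, -24, 10] -> [27, -50, 28, 2, -20, 19, -38, 24, -10] -> [-50, -20, -38, -10] -> [50, 20, 38, 10] -> 4
  [-47, 26, -40, -50, -40, -4] -> [47, -26, 40, 50, 40, 4] -> [-26] -> [26] -> 1
  [12, 9, 40, 0] -> [-12, -9, -40, 0] -> [-12, -9, -40] -> [12, 9, 40] -> 3
  [-10, -43, -40, 14, -28, 50, -20] -> [10, 43, 40, -14, 28, -50, 20] -> [-14, -50] -> [14, 50] -> 2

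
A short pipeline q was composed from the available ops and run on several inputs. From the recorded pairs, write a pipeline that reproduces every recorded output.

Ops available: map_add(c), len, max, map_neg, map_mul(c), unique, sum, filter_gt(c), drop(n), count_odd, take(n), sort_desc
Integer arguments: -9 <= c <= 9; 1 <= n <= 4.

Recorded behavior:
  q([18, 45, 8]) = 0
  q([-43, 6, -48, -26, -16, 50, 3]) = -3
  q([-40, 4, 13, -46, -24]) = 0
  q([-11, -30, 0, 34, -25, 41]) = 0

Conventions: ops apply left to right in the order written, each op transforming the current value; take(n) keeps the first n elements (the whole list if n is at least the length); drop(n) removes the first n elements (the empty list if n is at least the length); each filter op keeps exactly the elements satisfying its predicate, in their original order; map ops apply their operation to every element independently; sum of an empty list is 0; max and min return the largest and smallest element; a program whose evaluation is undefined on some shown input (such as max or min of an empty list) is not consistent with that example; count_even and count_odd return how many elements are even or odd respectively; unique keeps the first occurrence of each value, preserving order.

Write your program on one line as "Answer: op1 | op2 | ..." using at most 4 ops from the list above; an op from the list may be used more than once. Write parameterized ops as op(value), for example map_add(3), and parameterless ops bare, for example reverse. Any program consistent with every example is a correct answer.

drop(4) | drop(2) | map_neg | sum

Check, running the answer program on each example:
  [18, 45, 8] -> [] -> [] -> [] -> 0
  [-43, 6, -48, -26, -16, 50, 3] -> [-16, 50, 3] -> [3] -> [-3] -> -3
  [-40, 4, 13, -46, -24] -> [-24] -> [] -> [] -> 0
  [-11, -30, 0, 34, -25, 41] -> [-25, 41] -> [] -> [] -> 0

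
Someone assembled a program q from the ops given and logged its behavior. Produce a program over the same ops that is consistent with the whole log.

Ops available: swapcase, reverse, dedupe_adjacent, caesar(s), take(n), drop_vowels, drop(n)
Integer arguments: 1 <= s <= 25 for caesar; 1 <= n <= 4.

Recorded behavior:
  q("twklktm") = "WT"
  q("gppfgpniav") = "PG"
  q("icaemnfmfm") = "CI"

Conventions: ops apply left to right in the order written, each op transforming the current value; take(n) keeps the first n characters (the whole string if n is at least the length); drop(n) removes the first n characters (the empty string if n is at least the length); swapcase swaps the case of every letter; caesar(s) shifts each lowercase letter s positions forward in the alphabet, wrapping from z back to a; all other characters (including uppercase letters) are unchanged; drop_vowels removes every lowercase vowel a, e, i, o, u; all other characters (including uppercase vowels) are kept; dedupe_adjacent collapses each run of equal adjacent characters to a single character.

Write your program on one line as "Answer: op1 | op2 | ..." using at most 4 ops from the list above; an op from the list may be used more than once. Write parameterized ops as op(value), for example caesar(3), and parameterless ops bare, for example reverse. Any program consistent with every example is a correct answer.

dedupe_adjacent | take(2) | reverse | swapcase

Check, running the answer program on each example:
  "twklktm" -> "twklktm" -> "tw" -> "wt" -> "WT"
  "gppfgpniav" -> "gpfgpniav" -> "gp" -> "pg" -> "PG"
  "icaemnfmfm" -> "icaemnfmfm" -> "ic" -> "ci" -> "CI"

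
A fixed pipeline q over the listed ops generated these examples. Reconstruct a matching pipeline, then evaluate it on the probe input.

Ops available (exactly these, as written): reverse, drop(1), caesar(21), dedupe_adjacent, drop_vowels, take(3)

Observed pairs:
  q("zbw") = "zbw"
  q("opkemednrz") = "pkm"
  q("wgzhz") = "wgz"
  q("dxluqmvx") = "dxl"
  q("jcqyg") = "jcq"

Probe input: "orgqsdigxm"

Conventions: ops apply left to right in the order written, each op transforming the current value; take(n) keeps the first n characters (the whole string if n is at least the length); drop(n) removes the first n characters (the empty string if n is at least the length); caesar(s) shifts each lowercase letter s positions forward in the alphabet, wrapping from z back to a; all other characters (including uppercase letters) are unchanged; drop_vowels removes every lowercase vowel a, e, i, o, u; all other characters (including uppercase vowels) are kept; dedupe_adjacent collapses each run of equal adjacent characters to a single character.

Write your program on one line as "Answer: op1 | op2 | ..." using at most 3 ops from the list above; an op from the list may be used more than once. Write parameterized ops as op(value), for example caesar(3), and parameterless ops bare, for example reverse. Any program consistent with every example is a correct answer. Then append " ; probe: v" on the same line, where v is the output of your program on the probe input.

drop_vowels | take(3) ; probe: "rgq"

Check, running the answer program on each example:
  "zbw" -> "zbw" -> "zbw"
  "opkemednrz" -> "pkmdnrz" -> "pkm"
  "wgzhz" -> "wgzhz" -> "wgz"
  "dxluqmvx" -> "dxlqmvx" -> "dxl"
  "jcqyg" -> "jcqyg" -> "jcq"
  probe: "orgqsdigxm" -> "rgqsdgxm" -> "rgq"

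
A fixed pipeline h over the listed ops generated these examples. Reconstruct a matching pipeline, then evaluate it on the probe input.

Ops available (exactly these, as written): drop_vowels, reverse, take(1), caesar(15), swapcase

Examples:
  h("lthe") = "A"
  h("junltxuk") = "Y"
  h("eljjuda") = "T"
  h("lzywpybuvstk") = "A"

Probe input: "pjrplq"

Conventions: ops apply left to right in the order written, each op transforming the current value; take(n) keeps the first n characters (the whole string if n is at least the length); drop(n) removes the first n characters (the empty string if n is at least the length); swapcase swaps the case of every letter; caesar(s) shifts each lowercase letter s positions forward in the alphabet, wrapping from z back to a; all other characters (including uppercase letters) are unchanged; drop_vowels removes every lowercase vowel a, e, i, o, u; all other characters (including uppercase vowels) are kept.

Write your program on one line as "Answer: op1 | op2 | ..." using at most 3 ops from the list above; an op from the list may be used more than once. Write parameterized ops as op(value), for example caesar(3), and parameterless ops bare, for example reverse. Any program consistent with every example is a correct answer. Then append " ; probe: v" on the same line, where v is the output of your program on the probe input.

take(1) | caesar(15) | swapcase ; probe: "E"

Check, running the answer program on each example:
  "lthe" -> "l" -> "a" -> "A"
  "junltxuk" -> "j" -> "y" -> "Y"
  "eljjuda" -> "e" -> "t" -> "T"
  "lzywpybuvstk" -> "l" -> "a" -> "A"
  probe: "pjrplq" -> "p" -> "e" -> "E"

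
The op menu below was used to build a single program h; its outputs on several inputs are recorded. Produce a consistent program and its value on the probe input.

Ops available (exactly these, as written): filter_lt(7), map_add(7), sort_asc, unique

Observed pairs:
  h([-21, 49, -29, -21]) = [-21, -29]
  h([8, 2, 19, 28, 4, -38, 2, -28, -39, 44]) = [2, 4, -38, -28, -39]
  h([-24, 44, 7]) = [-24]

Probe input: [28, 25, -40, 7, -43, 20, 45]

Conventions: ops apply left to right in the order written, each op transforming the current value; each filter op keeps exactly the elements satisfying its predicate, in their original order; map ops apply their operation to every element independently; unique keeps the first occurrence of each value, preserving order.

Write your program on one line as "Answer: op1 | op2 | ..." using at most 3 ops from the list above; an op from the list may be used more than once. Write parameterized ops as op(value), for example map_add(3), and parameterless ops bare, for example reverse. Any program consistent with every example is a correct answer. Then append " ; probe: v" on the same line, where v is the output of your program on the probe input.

filter_lt(7) | unique ; probe: [-40, -43]

Check, running the answer program on each example:
  [-21, 49, -29, -21] -> [-21, -29, -21] -> [-21, -29]
  [8, 2, 19, 28, 4, -38, 2, -28, -39, 44] -> [2, 4, -38, 2, -28, -39] -> [2, 4, -38, -28, -39]
  [-24, 44, 7] -> [-24] -> [-24]
  probe: [28, 25, -40, 7, -43, 20, 45] -> [-40, -43] -> [-40, -43]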